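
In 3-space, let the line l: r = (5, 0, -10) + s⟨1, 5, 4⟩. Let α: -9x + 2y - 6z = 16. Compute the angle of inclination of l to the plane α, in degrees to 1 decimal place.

sin θ = |n·v| / (|n||v|) = |-23| / (√121 · √42) = 0.32263.
θ ≈ 18.8°.

18.8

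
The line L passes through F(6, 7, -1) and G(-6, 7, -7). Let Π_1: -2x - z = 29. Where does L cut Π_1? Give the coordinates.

A direction vector for L is G − F = (-12, 0, -6).
Substitute r = (6, 7, -1) + t(-12, 0, -6) into the plane: -11 + 30t = 29, so t = 4/3.
Intersection: (6, 7, -1) + (4/3)·(-12, 0, -6) = (-10, 7, -9).

(-10, 7, -9)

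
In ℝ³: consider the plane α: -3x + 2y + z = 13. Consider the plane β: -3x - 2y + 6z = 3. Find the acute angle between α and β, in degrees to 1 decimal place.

65.2

cos θ = |n₁·n₂| / (|n₁||n₂|) = |11| / (√14 · √49).
θ = arccos(0.41998) ≈ 65.2°.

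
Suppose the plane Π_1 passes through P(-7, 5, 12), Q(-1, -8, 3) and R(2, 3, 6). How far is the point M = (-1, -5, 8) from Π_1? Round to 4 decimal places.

3.0224

PQ = (6, -13, -9), PR = (9, -2, -6); a normal to Π_1 is PQ × PR = (60, -45, 105).
Using P: Π_1 has equation 60x - 45y + 105z = 615.
n·M − d = (60)·(-1) + (-45)·(-5) + (105)·(8) − 615 = 390; |n| = √16650.
Distance = |390| / √16650 = 390/√16650 ≈ 3.0224.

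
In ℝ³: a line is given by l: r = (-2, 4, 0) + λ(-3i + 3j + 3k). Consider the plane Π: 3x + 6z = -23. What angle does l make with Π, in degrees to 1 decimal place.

15.0

sin θ = |n·v| / (|n||v|) = |9| / (√45 · √27) = 0.25820.
θ ≈ 15.0°.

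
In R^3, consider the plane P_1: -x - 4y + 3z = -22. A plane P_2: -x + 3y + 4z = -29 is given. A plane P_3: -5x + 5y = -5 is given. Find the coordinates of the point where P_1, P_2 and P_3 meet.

(1, 0, -7)

Solving the 3×3 linear system -x - 4y + 3z = -22, -x + 3y + 4z = -29, -5x + 5y = -5 (e.g. by elimination or Cramer's rule, determinant = 130) gives (1, 0, -7).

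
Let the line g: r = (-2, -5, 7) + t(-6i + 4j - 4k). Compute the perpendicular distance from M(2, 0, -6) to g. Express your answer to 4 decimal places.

13.2709

Taking (-2, -5, 7) on g with direction v = (-6, 4, -4): w = M − (-2, -5, 7) = (4, 5, -13), and w × v = (32, 94, 46).
Distance = |w × v| / |v| = √11976 / √68 ≈ 13.2709.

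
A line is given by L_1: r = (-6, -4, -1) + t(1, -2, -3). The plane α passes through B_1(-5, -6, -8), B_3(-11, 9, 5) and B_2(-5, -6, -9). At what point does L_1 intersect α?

(-5, -6, -4)

B_1B_3 = (-6, 15, 13), B_1B_2 = (0, 0, -1); a normal to α is B_1B_3 × B_1B_2 = (-15, -6, 0).
Using B_1: α has equation -15x - 6y = 111.
Substitute r = (-6, -4, -1) + t(1, -2, -3) into the plane: 114 + (-3)t = 111, so t = 1.
Intersection: (-6, -4, -1) + 1·(1, -2, -3) = (-5, -6, -4).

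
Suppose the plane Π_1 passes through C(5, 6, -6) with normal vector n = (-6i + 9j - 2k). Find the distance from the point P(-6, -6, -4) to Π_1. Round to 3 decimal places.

Π_1: n·r = n·C gives -6x + 9y - 2z = 36.
n·P − d = (-6)·(-6) + (9)·(-6) + (-2)·(-4) − 36 = -46; |n| = √121.
Distance = |-46| / √121 = 46/√121 ≈ 4.182.

4.182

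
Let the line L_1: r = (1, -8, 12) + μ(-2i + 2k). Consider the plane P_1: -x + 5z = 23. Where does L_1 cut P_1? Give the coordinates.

Substitute r = (1, -8, 12) + t(-2, 0, 2) into the plane: 59 + 12t = 23, so t = -3.
Intersection: (1, -8, 12) + (-3)·(-2, 0, 2) = (7, -8, 6).

(7, -8, 6)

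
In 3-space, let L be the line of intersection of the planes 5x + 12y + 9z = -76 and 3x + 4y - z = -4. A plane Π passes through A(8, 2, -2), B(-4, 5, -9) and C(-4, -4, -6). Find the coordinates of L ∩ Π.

(-2, -1, -6)

Direction of L: (5, 12, 9) × (3, 4, -1) = (-48, 32, -16).
A point on L: solving the two plane equations with x = 1 gives (1, -3, -5).
AB = (-12, 3, -7), AC = (-12, -6, -4); a normal to Π is AB × AC = (-54, 36, 108).
Using A: Π has equation -54x + 36y + 108z = -576.
Substitute r = (1, -3, -5) + t(-48, 32, -16) into the plane: -702 + 2016t = -576, so t = 1/16.
Intersection: (1, -3, -5) + (1/16)·(-48, 32, -16) = (-2, -1, -6).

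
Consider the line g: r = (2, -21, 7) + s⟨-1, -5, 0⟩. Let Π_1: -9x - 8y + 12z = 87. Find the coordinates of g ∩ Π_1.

(5, -6, 7)

Substitute r = (2, -21, 7) + t(-1, -5, 0) into the plane: 234 + 49t = 87, so t = -3.
Intersection: (2, -21, 7) + (-3)·(-1, -5, 0) = (5, -6, 7).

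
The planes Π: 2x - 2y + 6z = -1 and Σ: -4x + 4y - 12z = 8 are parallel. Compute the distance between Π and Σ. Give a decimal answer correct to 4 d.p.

0.4523

Rescale Σ by 1/(-2): 2x - 2y + 6z = -4. Then distance = |-1 − (-4)| / √44 ≈ 0.4523.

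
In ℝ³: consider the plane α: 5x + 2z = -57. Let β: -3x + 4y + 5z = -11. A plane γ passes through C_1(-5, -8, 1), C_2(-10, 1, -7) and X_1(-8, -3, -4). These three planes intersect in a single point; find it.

C_1C_2 = (-5, 9, -8), C_1X_1 = (-3, 5, -5); a normal to γ is C_1C_2 × C_1X_1 = (-5, -1, 2).
Using C_1: γ has equation -5x - y + 2z = 35.
Solving the 3×3 linear system 5x + 2z = -57, -3x + 4y + 5z = -11, -5x - y + 2z = 35 (e.g. by elimination or Cramer's rule, determinant = 111) gives (-9, -2, -6).

(-9, -2, -6)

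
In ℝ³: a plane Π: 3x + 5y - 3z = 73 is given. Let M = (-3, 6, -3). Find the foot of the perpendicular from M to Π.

(0, 11, -6)

Foot = M − λn with λ = (n·M − d)/|n|² = (30 − 73)/43 = -1.
Foot = (-3, 6, -3) − (-1)·(3, 5, -3) = (0, 11, -6).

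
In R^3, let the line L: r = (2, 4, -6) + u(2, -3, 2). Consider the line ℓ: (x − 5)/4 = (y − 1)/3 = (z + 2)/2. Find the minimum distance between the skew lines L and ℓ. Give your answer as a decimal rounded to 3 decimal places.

1.091

ℓ has direction (4, 3, 2) through (5, 1, -2).
Common perpendicular direction n = (2, -3, 2) × (4, 3, 2) = (-12, 4, 18).
With w = (5, 1, -2) − (2, 4, -6) = (3, -3, 4), w · n = 24.
Distance = |w · n| / |n| = |24| / √484 ≈ 1.091.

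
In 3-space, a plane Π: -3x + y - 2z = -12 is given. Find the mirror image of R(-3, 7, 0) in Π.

λ = (n·R − d)/|n|² = (16 − (-12))/14 = 2.
Reflection = R − 2λn = (-3, 7, 0) − 4·(-3, 1, -2) = (9, 3, 8).

(9, 3, 8)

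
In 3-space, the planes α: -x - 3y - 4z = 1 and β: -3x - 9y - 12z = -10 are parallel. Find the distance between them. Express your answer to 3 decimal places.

Rescale β by 1/3: -x - 3y - 4z = -10/3. Then distance = |1 − (-10/3)| / √26 ≈ 0.850.

0.850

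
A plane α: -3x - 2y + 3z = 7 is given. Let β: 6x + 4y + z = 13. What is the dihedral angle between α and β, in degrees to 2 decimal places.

47.66

cos θ = |n₁·n₂| / (|n₁||n₂|) = |-23| / (√22 · √53).
θ = arccos(0.67356) ≈ 47.66°.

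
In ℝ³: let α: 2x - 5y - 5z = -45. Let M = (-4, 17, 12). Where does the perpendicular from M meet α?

Foot = M − λn with λ = (n·M − d)/|n|² = (-153 − (-45))/54 = -2.
Foot = (-4, 17, 12) − (-2)·(2, -5, -5) = (0, 7, 2).

(0, 7, 2)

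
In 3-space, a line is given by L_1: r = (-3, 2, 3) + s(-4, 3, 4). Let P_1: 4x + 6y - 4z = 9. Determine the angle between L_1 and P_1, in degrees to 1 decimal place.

sin θ = |n·v| / (|n||v|) = |-14| / (√68 · √41) = 0.26514.
θ ≈ 15.4°.

15.4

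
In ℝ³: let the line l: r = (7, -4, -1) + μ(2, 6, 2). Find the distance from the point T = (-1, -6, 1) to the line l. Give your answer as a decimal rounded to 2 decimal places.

Taking (7, -4, -1) on l with direction v = (2, 6, 2): w = T − (7, -4, -1) = (-8, -2, 2), and w × v = (-16, 20, -44).
Distance = |w × v| / |v| = √2592 / √44 ≈ 7.68.

7.68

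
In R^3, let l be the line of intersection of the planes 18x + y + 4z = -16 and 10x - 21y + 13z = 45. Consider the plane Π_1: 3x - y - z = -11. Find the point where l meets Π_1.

(-2, 0, 5)

Direction of l: (18, 1, 4) × (10, -21, 13) = (97, -194, -388).
A point on l: solving the two plane equations with x = -4 gives (-4, 4, 13).
Substitute r = (-4, 4, 13) + t(97, -194, -388) into the plane: -29 + 873t = -11, so t = 2/97.
Intersection: (-4, 4, 13) + (2/97)·(97, -194, -388) = (-2, 0, 5).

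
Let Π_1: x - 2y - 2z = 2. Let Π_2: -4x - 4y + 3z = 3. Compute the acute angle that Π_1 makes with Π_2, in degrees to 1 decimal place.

cos θ = |n₁·n₂| / (|n₁||n₂|) = |-2| / (√9 · √41).
θ = arccos(0.10412) ≈ 84.0°.

84.0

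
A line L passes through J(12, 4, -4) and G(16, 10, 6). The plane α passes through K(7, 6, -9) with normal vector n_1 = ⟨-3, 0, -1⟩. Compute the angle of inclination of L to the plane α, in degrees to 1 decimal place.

34.4

A direction vector for L is G − J = (4, 6, 10).
α: n_1·r = n_1·K gives -3x - z = -12.
sin θ = |n·v| / (|n||v|) = |-22| / (√10 · √152) = 0.56429.
θ ≈ 34.4°.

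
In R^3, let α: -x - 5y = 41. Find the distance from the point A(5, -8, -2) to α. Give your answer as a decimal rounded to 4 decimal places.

1.1767

n·A − d = (-1)·(5) + (-5)·(-8) + (0)·(-2) − 41 = -6; |n| = √26.
Distance = |-6| / √26 = 6/√26 ≈ 1.1767.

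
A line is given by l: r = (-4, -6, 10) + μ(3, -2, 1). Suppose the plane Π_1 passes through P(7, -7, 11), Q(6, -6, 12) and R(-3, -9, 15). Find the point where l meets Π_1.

PQ = (-1, 1, 1), PR = (-10, -2, 4); a normal to Π_1 is PQ × PR = (6, -6, 12).
Using P: Π_1 has equation 6x - 6y + 12z = 216.
Substitute r = (-4, -6, 10) + t(3, -2, 1) into the plane: 132 + 42t = 216, so t = 2.
Intersection: (-4, -6, 10) + 2·(3, -2, 1) = (2, -10, 12).

(2, -10, 12)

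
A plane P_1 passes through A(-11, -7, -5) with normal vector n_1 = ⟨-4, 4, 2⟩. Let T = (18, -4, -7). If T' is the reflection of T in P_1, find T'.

P_1: n_1·r = n_1·A gives -4x + 4y + 2z = 6.
λ = (n·T − d)/|n|² = (-102 − 6)/36 = -3.
Reflection = T − 2λn = (18, -4, -7) − (-6)·(-4, 4, 2) = (-6, 20, 5).

(-6, 20, 5)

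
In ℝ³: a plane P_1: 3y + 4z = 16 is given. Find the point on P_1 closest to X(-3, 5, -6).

Foot = X − λn with λ = (n·X − d)/|n|² = (-9 − 16)/25 = -1.
Foot = (-3, 5, -6) − (-1)·(0, 3, 4) = (-3, 8, -2).

(-3, 8, -2)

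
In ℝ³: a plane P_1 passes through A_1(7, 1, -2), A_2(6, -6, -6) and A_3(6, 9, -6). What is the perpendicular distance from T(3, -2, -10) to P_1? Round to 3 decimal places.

A_1A_2 = (-1, -7, -4), A_1A_3 = (-1, 8, -4); a normal to P_1 is A_1A_2 × A_1A_3 = (60, 0, -15).
Using A_1: P_1 has equation 60x - 15z = 450.
n·T − d = (60)·(3) + (0)·(-2) + (-15)·(-10) − 450 = -120; |n| = √3825.
Distance = |-120| / √3825 = 120/√3825 ≈ 1.940.

1.940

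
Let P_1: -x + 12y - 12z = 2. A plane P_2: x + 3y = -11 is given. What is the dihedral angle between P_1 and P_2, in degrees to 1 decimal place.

49.4

cos θ = |n₁·n₂| / (|n₁||n₂|) = |35| / (√289 · √10).
θ = arccos(0.65106) ≈ 49.4°.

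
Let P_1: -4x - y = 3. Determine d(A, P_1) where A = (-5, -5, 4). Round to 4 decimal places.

n·A − d = (-4)·(-5) + (-1)·(-5) + (0)·(4) − 3 = 22; |n| = √17.
Distance = |22| / √17 = 22/√17 ≈ 5.3358.

5.3358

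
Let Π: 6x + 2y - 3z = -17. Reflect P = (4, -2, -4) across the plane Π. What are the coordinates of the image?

λ = (n·P − d)/|n|² = (32 − (-17))/49 = 1.
Reflection = P − 2λn = (4, -2, -4) − 2·(6, 2, -3) = (-8, -6, 2).

(-8, -6, 2)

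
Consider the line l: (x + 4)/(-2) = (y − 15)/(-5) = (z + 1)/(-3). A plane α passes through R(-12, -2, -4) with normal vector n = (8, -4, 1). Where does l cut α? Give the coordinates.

(-6, 10, -4)

l has direction (-2, -5, -3) through (-4, 15, -1).
α: n·r = n·R gives 8x - 4y + z = -92.
Substitute r = (-4, 15, -1) + t(-2, -5, -3) into the plane: -93 + 1t = -92, so t = 1.
Intersection: (-4, 15, -1) + 1·(-2, -5, -3) = (-6, 10, -4).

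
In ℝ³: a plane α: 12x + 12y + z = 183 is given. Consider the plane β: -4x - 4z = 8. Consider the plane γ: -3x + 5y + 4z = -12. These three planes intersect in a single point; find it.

Solving the 3×3 linear system 12x + 12y + z = 183, -4x - 4z = 8, -3x + 5y + 4z = -12 (e.g. by elimination or Cramer's rule, determinant = 556) gives (7, 9, -9).

(7, 9, -9)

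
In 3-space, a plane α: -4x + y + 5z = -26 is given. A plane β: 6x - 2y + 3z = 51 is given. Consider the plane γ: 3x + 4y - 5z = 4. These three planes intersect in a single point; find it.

Solving the 3×3 linear system -4x + y + 5z = -26, 6x - 2y + 3z = 51, 3x + 4y - 5z = 4 (e.g. by elimination or Cramer's rule, determinant = 197) gives (7, -3, 1).

(7, -3, 1)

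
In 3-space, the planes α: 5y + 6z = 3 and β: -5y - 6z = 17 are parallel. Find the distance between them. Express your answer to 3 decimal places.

Rescale β by 1/(-1): 5y + 6z = -17. Then distance = |3 − (-17)| / √61 ≈ 2.561.

2.561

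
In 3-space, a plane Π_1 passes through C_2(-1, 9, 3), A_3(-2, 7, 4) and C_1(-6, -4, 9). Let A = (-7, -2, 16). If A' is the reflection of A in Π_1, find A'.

C_2A_3 = (-1, -2, 1), C_2C_1 = (-5, -13, 6); a normal to Π_1 is C_2A_3 × C_2C_1 = (1, 1, 3).
Using C_2: Π_1 has equation x + y + 3z = 17.
λ = (n·A − d)/|n|² = (39 − 17)/11 = 2.
Reflection = A − 2λn = (-7, -2, 16) − 4·(1, 1, 3) = (-11, -6, 4).

(-11, -6, 4)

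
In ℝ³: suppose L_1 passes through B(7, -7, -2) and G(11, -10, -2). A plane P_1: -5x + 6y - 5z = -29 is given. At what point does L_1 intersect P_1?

(3, -4, -2)

A direction vector for L_1 is G − B = (4, -3, 0).
Substitute r = (7, -7, -2) + t(4, -3, 0) into the plane: -67 + (-38)t = -29, so t = -1.
Intersection: (7, -7, -2) + (-1)·(4, -3, 0) = (3, -4, -2).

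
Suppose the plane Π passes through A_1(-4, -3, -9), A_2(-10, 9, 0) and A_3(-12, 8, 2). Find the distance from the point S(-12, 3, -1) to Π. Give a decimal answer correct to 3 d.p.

1.333

A_1A_2 = (-6, 12, 9), A_1A_3 = (-8, 11, 11); a normal to Π is A_1A_2 × A_1A_3 = (33, -6, 30).
Using A_1: Π has equation 33x - 6y + 30z = -384.
n·S − d = (33)·(-12) + (-6)·(3) + (30)·(-1) − (-384) = -60; |n| = √2025.
Distance = |-60| / √2025 = 60/√2025 ≈ 1.333.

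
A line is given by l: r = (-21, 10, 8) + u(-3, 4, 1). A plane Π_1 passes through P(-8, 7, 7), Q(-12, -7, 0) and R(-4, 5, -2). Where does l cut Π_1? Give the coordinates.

PQ = (-4, -14, -7), PR = (4, -2, -9); a normal to Π_1 is PQ × PR = (112, -64, 64).
Using P: Π_1 has equation 112x - 64y + 64z = -896.
Substitute r = (-21, 10, 8) + t(-3, 4, 1) into the plane: -2480 + (-528)t = -896, so t = -3.
Intersection: (-21, 10, 8) + (-3)·(-3, 4, 1) = (-12, -2, 5).

(-12, -2, 5)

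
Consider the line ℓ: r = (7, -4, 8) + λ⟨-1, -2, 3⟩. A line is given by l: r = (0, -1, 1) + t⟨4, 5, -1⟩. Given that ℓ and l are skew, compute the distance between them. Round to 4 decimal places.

Common perpendicular direction n = (-1, -2, 3) × (4, 5, -1) = (-13, 11, 3).
With w = (0, -1, 1) − (7, -4, 8) = (-7, 3, -7), w · n = 103.
Distance = |w · n| / |n| = |103| / √299 ≈ 5.9566.

5.9566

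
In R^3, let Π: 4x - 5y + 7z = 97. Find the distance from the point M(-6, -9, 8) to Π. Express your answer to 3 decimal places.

2.108

n·M − d = (4)·(-6) + (-5)·(-9) + (7)·(8) − 97 = -20; |n| = √90.
Distance = |-20| / √90 = 20/√90 ≈ 2.108.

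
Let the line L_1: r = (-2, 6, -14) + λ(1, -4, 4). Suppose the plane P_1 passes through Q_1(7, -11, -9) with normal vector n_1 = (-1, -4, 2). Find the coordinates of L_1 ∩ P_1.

(1, -6, -2)

P_1: n_1·r = n_1·Q_1 gives -x - 4y + 2z = 19.
Substitute r = (-2, 6, -14) + t(1, -4, 4) into the plane: -50 + 23t = 19, so t = 3.
Intersection: (-2, 6, -14) + 3·(1, -4, 4) = (1, -6, -2).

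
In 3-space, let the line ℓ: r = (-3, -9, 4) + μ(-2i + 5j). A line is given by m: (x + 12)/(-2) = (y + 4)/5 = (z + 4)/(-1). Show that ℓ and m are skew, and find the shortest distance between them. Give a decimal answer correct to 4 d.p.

6.4993

m has direction (-2, 5, -1) through (-12, -4, -4).
Common perpendicular direction n = (-2, 5, 0) × (-2, 5, -1) = (-5, -2, 0).
With w = (-12, -4, -4) − (-3, -9, 4) = (-9, 5, -8), w · n = 35.
Since n ≠ 0 the lines are not parallel, and w · n = 35 ≠ 0 so they do not intersect; hence they are skew.
Distance = |w · n| / |n| = |35| / √29 ≈ 6.4993.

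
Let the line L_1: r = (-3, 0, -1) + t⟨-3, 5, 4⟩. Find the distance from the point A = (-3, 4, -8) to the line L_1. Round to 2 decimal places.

Taking (-3, 0, -1) on L_1 with direction v = (-3, 5, 4): w = A − (-3, 0, -1) = (0, 4, -7), and w × v = (51, 21, 12).
Distance = |w × v| / |v| = √3186 / √50 ≈ 7.98.

7.98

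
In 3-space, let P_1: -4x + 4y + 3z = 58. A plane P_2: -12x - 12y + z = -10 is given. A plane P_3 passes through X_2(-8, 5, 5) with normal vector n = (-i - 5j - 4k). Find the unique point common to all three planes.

(-6, 7, 2)

P_3: n·r = n·X_2 gives -x - 5y - 4z = -37.
Solving the 3×3 linear system -4x + 4y + 3z = 58, -12x - 12y + z = -10, -x - 5y - 4z = -37 (e.g. by elimination or Cramer's rule, determinant = -264) gives (-6, 7, 2).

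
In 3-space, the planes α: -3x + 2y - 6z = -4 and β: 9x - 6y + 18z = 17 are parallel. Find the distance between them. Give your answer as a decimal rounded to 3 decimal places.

Rescale β by 1/(-3): -3x + 2y - 6z = -17/3. Then distance = |-4 − (-17/3)| / √49 ≈ 0.238.

0.238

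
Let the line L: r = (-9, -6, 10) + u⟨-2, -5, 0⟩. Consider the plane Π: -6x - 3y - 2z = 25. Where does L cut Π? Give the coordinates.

(-7, -1, 10)

Substitute r = (-9, -6, 10) + t(-2, -5, 0) into the plane: 52 + 27t = 25, so t = -1.
Intersection: (-9, -6, 10) + (-1)·(-2, -5, 0) = (-7, -1, 10).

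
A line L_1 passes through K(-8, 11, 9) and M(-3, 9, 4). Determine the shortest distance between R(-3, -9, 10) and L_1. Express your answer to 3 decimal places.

18.956

A direction vector for L_1 is M − K = (5, -2, -5).
Taking (-8, 11, 9) on L_1 with direction v = (5, -2, -5): w = R − (-8, 11, 9) = (5, -20, 1), and w × v = (102, 30, 90).
Distance = |w × v| / |v| = √19404 / √54 ≈ 18.956.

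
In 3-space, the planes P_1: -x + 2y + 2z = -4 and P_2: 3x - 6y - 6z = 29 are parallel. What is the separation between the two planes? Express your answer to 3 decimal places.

1.889

Rescale P_2 by 1/(-3): -x + 2y + 2z = -29/3. Then distance = |-4 − (-29/3)| / √9 ≈ 1.889.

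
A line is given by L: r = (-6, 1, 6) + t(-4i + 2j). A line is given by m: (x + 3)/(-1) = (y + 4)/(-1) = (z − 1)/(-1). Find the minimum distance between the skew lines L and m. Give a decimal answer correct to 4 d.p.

2.1381

m has direction (-1, -1, -1) through (-3, -4, 1).
Common perpendicular direction n = (-4, 2, 0) × (-1, -1, -1) = (-2, -4, 6).
With w = (-3, -4, 1) − (-6, 1, 6) = (3, -5, -5), w · n = -16.
Distance = |w · n| / |n| = |-16| / √56 ≈ 2.1381.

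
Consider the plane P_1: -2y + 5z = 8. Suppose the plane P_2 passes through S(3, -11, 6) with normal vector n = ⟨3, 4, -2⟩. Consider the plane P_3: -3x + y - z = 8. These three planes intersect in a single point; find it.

(-5, -9, -2)

P_2: n·r = n·S gives 3x + 4y - 2z = -47.
Solving the 3×3 linear system -2y + 5z = 8, 3x + 4y - 2z = -47, -3x + y - z = 8 (e.g. by elimination or Cramer's rule, determinant = 57) gives (-5, -9, -2).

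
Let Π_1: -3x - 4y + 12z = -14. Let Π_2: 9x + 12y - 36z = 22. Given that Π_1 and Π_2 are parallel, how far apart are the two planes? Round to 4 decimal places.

0.5128

Rescale Π_2 by 1/(-3): -3x - 4y + 12z = -22/3. Then distance = |-14 − (-22/3)| / √169 ≈ 0.5128.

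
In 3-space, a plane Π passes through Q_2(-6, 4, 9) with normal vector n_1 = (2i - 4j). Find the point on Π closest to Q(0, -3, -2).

(-4, 5, -2)

Π: n_1·r = n_1·Q_2 gives 2x - 4y = -28.
Foot = Q − λn with λ = (n·Q − d)/|n|² = (12 − (-28))/20 = 2.
Foot = (0, -3, -2) − 2·(2, -4, 0) = (-4, 5, -2).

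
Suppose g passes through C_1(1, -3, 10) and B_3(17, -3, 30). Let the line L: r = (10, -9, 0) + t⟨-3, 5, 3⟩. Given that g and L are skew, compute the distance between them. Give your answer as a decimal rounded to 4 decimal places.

A direction vector for g is B_3 − C_1 = (16, 0, 20).
Common perpendicular direction n = (16, 0, 20) × (-3, 5, 3) = (-100, -108, 80).
With w = (10, -9, 0) − (1, -3, 10) = (9, -6, -10), w · n = -1052.
Distance = |w · n| / |n| = |-1052| / √28064 ≈ 6.2797.

6.2797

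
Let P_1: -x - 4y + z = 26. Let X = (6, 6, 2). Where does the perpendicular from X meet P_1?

Foot = X − λn with λ = (n·X − d)/|n|² = (-28 − 26)/18 = -3.
Foot = (6, 6, 2) − (-3)·(-1, -4, 1) = (3, -6, 5).

(3, -6, 5)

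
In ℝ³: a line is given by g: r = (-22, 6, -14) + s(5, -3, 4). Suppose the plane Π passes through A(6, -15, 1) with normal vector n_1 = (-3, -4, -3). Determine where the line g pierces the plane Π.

Π: n_1·r = n_1·A gives -3x - 4y - 3z = 39.
Substitute r = (-22, 6, -14) + t(5, -3, 4) into the plane: 84 + (-15)t = 39, so t = 3.
Intersection: (-22, 6, -14) + 3·(5, -3, 4) = (-7, -3, -2).

(-7, -3, -2)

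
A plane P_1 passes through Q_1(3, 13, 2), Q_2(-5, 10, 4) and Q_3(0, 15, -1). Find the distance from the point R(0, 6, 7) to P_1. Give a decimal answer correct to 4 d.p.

Q_1Q_2 = (-8, -3, 2), Q_1Q_3 = (-3, 2, -3); a normal to P_1 is Q_1Q_2 × Q_1Q_3 = (5, -30, -25).
Using Q_1: P_1 has equation 5x - 30y - 25z = -425.
n·R − d = (5)·(0) + (-30)·(6) + (-25)·(7) − (-425) = 70; |n| = √1550.
Distance = |70| / √1550 = 70/√1550 ≈ 1.7780.

1.7780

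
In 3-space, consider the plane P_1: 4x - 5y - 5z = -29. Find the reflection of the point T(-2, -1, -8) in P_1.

λ = (n·T − d)/|n|² = (37 − (-29))/66 = 1.
Reflection = T − 2λn = (-2, -1, -8) − 2·(4, -5, -5) = (-10, 9, 2).

(-10, 9, 2)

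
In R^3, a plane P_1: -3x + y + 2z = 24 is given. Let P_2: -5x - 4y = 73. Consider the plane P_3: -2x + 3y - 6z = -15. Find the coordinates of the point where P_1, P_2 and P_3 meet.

Solving the 3×3 linear system -3x + y + 2z = 24, -5x - 4y = 73, -2x + 3y - 6z = -15 (e.g. by elimination or Cramer's rule, determinant = -148) gives (-9, -7, 2).

(-9, -7, 2)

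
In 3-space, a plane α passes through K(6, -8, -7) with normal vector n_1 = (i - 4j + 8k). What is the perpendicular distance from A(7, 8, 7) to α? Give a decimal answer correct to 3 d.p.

α: n_1·r = n_1·K gives x - 4y + 8z = -18.
n·A − d = (1)·(7) + (-4)·(8) + (8)·(7) − (-18) = 49; |n| = √81.
Distance = |49| / √81 = 49/√81 ≈ 5.444.

5.444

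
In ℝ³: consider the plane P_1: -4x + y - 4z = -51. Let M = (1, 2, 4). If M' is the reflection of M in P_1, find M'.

λ = (n·M − d)/|n|² = (-18 − (-51))/33 = 1.
Reflection = M − 2λn = (1, 2, 4) − 2·(-4, 1, -4) = (9, 0, 12).

(9, 0, 12)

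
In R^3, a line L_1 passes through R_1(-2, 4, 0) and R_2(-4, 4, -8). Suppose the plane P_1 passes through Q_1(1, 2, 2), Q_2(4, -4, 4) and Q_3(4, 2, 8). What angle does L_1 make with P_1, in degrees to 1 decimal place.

A direction vector for L_1 is R_2 − R_1 = (-2, 0, -8).
Q_1Q_2 = (3, -6, 2), Q_1Q_3 = (3, 0, 6); a normal to P_1 is Q_1Q_2 × Q_1Q_3 = (-36, -12, 18).
Using Q_1: P_1 has equation -36x - 12y + 18z = -24.
sin θ = |n·v| / (|n||v|) = |-72| / (√1764 · √68) = 0.20789.
θ ≈ 12.0°.

12.0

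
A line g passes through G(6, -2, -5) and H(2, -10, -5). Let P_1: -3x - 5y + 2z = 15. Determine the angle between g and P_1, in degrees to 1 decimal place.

A direction vector for g is H − G = (-4, -8, 0).
sin θ = |n·v| / (|n||v|) = |52| / (√38 · √80) = 0.94312.
θ ≈ 70.6°.

70.6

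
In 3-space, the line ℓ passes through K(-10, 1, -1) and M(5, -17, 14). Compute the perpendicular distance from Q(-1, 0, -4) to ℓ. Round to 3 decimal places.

A direction vector for ℓ is M − K = (15, -18, 15).
Taking (-10, 1, -1) on ℓ with direction v = (15, -18, 15): w = Q − (-10, 1, -1) = (9, -1, -3), and w × v = (-69, -180, -147).
Distance = |w × v| / |v| = √58770 / √774 ≈ 8.714.

8.714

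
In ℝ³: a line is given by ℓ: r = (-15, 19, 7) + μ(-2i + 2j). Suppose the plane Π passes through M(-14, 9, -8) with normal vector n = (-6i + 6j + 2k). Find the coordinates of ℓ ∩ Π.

Π: n·r = n·M gives -6x + 6y + 2z = 122.
Substitute r = (-15, 19, 7) + t(-2, 2, 0) into the plane: 218 + 24t = 122, so t = -4.
Intersection: (-15, 19, 7) + (-4)·(-2, 2, 0) = (-7, 11, 7).

(-7, 11, 7)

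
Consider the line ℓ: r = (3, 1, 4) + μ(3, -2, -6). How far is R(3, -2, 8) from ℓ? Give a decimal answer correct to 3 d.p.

4.288

Taking (3, 1, 4) on ℓ with direction v = (3, -2, -6): w = R − (3, 1, 4) = (0, -3, 4), and w × v = (26, 12, 9).
Distance = |w × v| / |v| = √901 / √49 ≈ 4.288.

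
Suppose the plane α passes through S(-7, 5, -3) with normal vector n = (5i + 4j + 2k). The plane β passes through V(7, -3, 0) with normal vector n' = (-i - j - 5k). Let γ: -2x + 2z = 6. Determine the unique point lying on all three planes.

α: n·r = n·S gives 5x + 4y + 2z = -21.
β: n'·r = n'·V gives -x - y - 5z = -4.
Solving the 3×3 linear system 5x + 4y + 2z = -21, -x - y - 5z = -4, -2x + 2z = 6 (e.g. by elimination or Cramer's rule, determinant = 34) gives (-1, -5, 2).

(-1, -5, 2)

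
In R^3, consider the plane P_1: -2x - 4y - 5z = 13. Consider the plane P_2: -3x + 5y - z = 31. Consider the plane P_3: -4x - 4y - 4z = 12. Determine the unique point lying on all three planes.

Solving the 3×3 linear system -2x - 4y - 5z = 13, -3x + 5y - z = 31, -4x - 4y - 4z = 12 (e.g. by elimination or Cramer's rule, determinant = -80) gives (-2, 4, -5).

(-2, 4, -5)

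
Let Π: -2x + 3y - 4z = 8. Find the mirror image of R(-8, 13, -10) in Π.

λ = (n·R − d)/|n|² = (95 − 8)/29 = 3.
Reflection = R − 2λn = (-8, 13, -10) − 6·(-2, 3, -4) = (4, -5, 14).

(4, -5, 14)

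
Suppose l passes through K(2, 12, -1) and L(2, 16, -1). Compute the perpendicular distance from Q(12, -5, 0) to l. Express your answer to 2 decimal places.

A direction vector for l is L − K = (0, 4, 0).
Taking (2, 12, -1) on l with direction v = (0, 4, 0): w = Q − (2, 12, -1) = (10, -17, 1), and w × v = (-4, 0, 40).
Distance = |w × v| / |v| = √1616 / √16 ≈ 10.05.

10.05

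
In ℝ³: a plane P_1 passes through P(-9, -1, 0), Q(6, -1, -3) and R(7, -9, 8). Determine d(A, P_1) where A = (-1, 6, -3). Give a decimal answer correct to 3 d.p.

4.850

PQ = (15, 0, -3), PR = (16, -8, 8); a normal to P_1 is PQ × PR = (-24, -168, -120).
Using P: P_1 has equation -24x - 168y - 120z = 384.
n·A − d = (-24)·(-1) + (-168)·(6) + (-120)·(-3) − 384 = -1008; |n| = √43200.
Distance = |-1008| / √43200 = 1008/√43200 ≈ 4.850.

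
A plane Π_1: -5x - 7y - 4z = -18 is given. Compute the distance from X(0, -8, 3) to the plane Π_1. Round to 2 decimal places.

6.54

n·X − d = (-5)·(0) + (-7)·(-8) + (-4)·(3) − (-18) = 62; |n| = √90.
Distance = |62| / √90 = 62/√90 ≈ 6.54.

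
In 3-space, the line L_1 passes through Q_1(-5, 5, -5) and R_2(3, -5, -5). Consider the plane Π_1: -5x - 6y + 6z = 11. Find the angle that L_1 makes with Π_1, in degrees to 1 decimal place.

A direction vector for L_1 is R_2 − Q_1 = (8, -10, 0).
sin θ = |n·v| / (|n||v|) = |20| / (√97 · √164) = 0.15857.
θ ≈ 9.1°.

9.1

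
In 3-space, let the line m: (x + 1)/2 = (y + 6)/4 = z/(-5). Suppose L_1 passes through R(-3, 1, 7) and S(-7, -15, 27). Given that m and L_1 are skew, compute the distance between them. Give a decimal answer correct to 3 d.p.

9.839

m has direction (2, 4, -5) through (-1, -6, 0).
A direction vector for L_1 is S − R = (-4, -16, 20).
Common perpendicular direction n = (2, 4, -5) × (-4, -16, 20) = (0, -20, -16).
With w = (-3, 1, 7) − (-1, -6, 0) = (-2, 7, 7), w · n = -252.
Distance = |w · n| / |n| = |-252| / √656 ≈ 9.839.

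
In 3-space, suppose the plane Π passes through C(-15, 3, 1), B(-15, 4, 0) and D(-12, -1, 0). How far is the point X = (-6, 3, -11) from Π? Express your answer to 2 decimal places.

CB = (0, 1, -1), CD = (3, -4, -1); a normal to Π is CB × CD = (-5, -3, -3).
Using C: Π has equation -5x - 3y - 3z = 63.
n·X − d = (-5)·(-6) + (-3)·(3) + (-3)·(-11) − 63 = -9; |n| = √43.
Distance = |-9| / √43 = 9/√43 ≈ 1.37.

1.37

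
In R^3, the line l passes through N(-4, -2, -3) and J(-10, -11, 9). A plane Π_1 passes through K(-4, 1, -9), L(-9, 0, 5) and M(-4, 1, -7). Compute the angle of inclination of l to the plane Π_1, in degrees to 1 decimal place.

A direction vector for l is J − N = (-6, -9, 12).
KL = (-5, -1, 14), KM = (0, 0, 2); a normal to Π_1 is KL × KM = (-2, 10, 0).
Using K: Π_1 has equation -2x + 10y = 18.
sin θ = |n·v| / (|n||v|) = |-78| / (√104 · √261) = 0.47343.
θ ≈ 28.3°.

28.3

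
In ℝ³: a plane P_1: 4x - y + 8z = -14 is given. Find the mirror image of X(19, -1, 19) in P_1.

(-5, 5, -29)

λ = (n·X − d)/|n|² = (229 − (-14))/81 = 3.
Reflection = X − 2λn = (19, -1, 19) − 6·(4, -1, 8) = (-5, 5, -29).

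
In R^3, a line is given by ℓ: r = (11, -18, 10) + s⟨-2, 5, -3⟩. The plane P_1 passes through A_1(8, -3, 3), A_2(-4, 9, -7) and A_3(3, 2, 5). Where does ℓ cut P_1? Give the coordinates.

(3, 2, -2)

A_1A_2 = (-12, 12, -10), A_1A_3 = (-5, 5, 2); a normal to P_1 is A_1A_2 × A_1A_3 = (74, 74, 0).
Using A_1: P_1 has equation 74x + 74y = 370.
Substitute r = (11, -18, 10) + t(-2, 5, -3) into the plane: -518 + 222t = 370, so t = 4.
Intersection: (11, -18, 10) + 4·(-2, 5, -3) = (3, 2, -2).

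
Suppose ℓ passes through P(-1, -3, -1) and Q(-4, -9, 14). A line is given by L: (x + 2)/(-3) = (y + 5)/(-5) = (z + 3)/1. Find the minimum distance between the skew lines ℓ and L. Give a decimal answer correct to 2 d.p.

A direction vector for ℓ is Q − P = (-3, -6, 15).
L has direction (-3, -5, 1) through (-2, -5, -3).
Common perpendicular direction n = (-3, -6, 15) × (-3, -5, 1) = (69, -42, -3).
With w = (-2, -5, -3) − (-1, -3, -1) = (-1, -2, -2), w · n = 21.
Distance = |w · n| / |n| = |21| / √6534 ≈ 0.26.

0.26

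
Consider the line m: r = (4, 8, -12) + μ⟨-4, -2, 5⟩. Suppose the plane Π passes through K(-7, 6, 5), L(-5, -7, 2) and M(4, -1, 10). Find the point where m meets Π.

KL = (2, -13, -3), KM = (11, -7, 5); a normal to Π is KL × KM = (-86, -43, 129).
Using K: Π has equation -86x - 43y + 129z = 989.
Substitute r = (4, 8, -12) + t(-4, -2, 5) into the plane: -2236 + 1075t = 989, so t = 3.
Intersection: (4, 8, -12) + 3·(-4, -2, 5) = (-8, 2, 3).

(-8, 2, 3)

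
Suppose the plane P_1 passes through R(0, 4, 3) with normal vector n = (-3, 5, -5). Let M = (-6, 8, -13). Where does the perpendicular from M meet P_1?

(0, -2, -3)

P_1: n·r = n·R gives -3x + 5y - 5z = 5.
Foot = M − λn with λ = (n·M − d)/|n|² = (123 − 5)/59 = 2.
Foot = (-6, 8, -13) − 2·(-3, 5, -5) = (0, -2, -3).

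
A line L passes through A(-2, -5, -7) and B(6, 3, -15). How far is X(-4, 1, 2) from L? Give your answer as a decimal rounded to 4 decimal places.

A direction vector for L is B − A = (8, 8, -8).
Taking (-2, -5, -7) on L with direction v = (8, 8, -8): w = X − (-2, -5, -7) = (-2, 6, 9), and w × v = (-120, 56, -64).
Distance = |w × v| / |v| = √21632 / √192 ≈ 10.6145.

10.6145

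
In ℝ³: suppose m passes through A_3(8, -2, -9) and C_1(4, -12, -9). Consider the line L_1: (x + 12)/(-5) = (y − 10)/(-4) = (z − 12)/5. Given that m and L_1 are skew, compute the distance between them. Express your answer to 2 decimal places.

A direction vector for m is C_1 − A_3 = (-4, -10, 0).
L_1 has direction (-5, -4, 5) through (-12, 10, 12).
Common perpendicular direction n = (-4, -10, 0) × (-5, -4, 5) = (-50, 20, -34).
With w = (-12, 10, 12) − (8, -2, -9) = (-20, 12, 21), w · n = 526.
Distance = |w · n| / |n| = |526| / √4056 ≈ 8.26.

8.26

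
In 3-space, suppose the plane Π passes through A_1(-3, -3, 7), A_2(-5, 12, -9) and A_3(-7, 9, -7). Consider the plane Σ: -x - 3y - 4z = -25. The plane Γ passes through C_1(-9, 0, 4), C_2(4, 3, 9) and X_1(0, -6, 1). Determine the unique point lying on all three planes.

(1, 0, 6)

A_1A_2 = (-2, 15, -16), A_1A_3 = (-4, 12, -14); a normal to Π is A_1A_2 × A_1A_3 = (-18, 36, 36).
Using A_1: Π has equation -18x + 36y + 36z = 198.
C_1C_2 = (13, 3, 5), C_1X_1 = (9, -6, -3); a normal to Γ is C_1C_2 × C_1X_1 = (21, 84, -105).
Using C_1: Γ has equation 21x + 84y - 105z = -609.
Solving the 3×3 linear system -18x + 36y + 36z = 198, -x - 3y - 4z = -25, 21x + 84y - 105z = -609 (e.g. by elimination or Cramer's rule, determinant = -19278) gives (1, 0, 6).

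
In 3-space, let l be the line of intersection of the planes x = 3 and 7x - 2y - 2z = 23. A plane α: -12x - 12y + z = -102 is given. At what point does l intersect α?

(3, 5, -6)

Direction of l: (1, 0, 0) × (7, -2, -2) = (0, 2, -2).
A point on l: solving the two plane equations with y = 3 gives (3, 3, -4).
Substitute r = (3, 3, -4) + t(0, 2, -2) into the plane: -76 + (-26)t = -102, so t = 1.
Intersection: (3, 3, -4) + 1·(0, 2, -2) = (3, 5, -6).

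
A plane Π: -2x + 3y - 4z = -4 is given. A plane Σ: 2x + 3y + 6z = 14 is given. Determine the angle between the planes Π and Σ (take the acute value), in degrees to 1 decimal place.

59.7

cos θ = |n₁·n₂| / (|n₁||n₂|) = |-19| / (√29 · √49).
θ = arccos(0.50403) ≈ 59.7°.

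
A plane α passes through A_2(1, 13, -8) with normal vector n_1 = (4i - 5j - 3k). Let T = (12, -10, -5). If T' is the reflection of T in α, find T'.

(-12, 20, 13)

α: n_1·r = n_1·A_2 gives 4x - 5y - 3z = -37.
λ = (n·T − d)/|n|² = (113 − (-37))/50 = 3.
Reflection = T − 2λn = (12, -10, -5) − 6·(4, -5, -3) = (-12, 20, 13).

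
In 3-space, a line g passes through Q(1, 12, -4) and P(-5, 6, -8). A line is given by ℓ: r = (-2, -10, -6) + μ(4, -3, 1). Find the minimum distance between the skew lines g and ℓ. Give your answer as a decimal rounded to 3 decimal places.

4.062

A direction vector for g is P − Q = (-6, -6, -4).
Common perpendicular direction n = (-6, -6, -4) × (4, -3, 1) = (-18, -10, 42).
With w = (-2, -10, -6) − (1, 12, -4) = (-3, -22, -2), w · n = 190.
Distance = |w · n| / |n| = |190| / √2188 ≈ 4.062.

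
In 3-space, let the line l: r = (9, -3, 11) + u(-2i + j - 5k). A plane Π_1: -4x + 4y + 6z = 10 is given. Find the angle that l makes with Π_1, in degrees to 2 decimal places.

23.49

sin θ = |n·v| / (|n||v|) = |-18| / (√68 · √30) = 0.39853.
θ ≈ 23.49°.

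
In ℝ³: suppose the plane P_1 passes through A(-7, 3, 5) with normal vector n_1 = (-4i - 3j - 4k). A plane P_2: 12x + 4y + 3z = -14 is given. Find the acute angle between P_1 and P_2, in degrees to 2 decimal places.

30.12

P_1: n_1·r = n_1·A gives -4x - 3y - 4z = -1.
cos θ = |n₁·n₂| / (|n₁||n₂|) = |-72| / (√41 · √169).
θ = arccos(0.86496) ≈ 30.12°.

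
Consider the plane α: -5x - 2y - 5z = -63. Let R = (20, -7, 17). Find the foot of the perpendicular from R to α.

(10, -11, 7)

Foot = R − λn with λ = (n·R − d)/|n|² = (-171 − (-63))/54 = -2.
Foot = (20, -7, 17) − (-2)·(-5, -2, -5) = (10, -11, 7).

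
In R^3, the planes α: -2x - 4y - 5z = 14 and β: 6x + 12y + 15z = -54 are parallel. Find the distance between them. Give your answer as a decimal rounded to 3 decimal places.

Rescale β by 1/(-3): -2x - 4y - 5z = 18. Then distance = |14 − 18| / √45 ≈ 0.596.

0.596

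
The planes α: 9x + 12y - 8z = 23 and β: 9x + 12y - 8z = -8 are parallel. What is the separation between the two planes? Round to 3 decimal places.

Same normal n = (9, 12, -8) with |n| = √289; distance = |23 − (-8)| / |n| = 31/√289 ≈ 1.824.

1.824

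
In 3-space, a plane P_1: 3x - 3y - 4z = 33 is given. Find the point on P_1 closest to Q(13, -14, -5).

Foot = Q − λn with λ = (n·Q − d)/|n|² = (101 − 33)/34 = 2.
Foot = (13, -14, -5) − 2·(3, -3, -4) = (7, -8, 3).

(7, -8, 3)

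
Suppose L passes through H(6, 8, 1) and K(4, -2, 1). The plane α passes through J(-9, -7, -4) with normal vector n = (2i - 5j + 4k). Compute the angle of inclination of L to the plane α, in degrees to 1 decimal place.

A direction vector for L is K − H = (-2, -10, 0).
α: n·r = n·J gives 2x - 5y + 4z = 1.
sin θ = |n·v| / (|n||v|) = |46| / (√45 · √104) = 0.67241.
θ ≈ 42.3°.

42.3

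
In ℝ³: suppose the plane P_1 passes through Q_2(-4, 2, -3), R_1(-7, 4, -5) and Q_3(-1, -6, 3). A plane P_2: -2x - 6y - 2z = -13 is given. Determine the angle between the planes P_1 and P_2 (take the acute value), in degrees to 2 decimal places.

Q_2R_1 = (-3, 2, -2), Q_2Q_3 = (3, -8, 6); a normal to P_1 is Q_2R_1 × Q_2Q_3 = (-4, 12, 18).
Using Q_2: P_1 has equation -4x + 12y + 18z = -14.
cos θ = |n₁·n₂| / (|n₁||n₂|) = |-100| / (√484 · √44).
θ = arccos(0.68525) ≈ 46.74°.

46.74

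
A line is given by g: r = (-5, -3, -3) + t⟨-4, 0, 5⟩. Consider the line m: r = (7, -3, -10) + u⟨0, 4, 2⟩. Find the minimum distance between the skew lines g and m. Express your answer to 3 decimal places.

Common perpendicular direction n = (-4, 0, 5) × (0, 4, 2) = (-20, 8, -16).
With w = (7, -3, -10) − (-5, -3, -3) = (12, 0, -7), w · n = -128.
Distance = |w · n| / |n| = |-128| / √720 ≈ 4.770.

4.770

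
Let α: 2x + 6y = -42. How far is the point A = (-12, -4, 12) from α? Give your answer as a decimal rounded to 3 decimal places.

0.949

n·A − d = (2)·(-12) + (6)·(-4) + (0)·(12) − (-42) = -6; |n| = √40.
Distance = |-6| / √40 = 6/√40 ≈ 0.949.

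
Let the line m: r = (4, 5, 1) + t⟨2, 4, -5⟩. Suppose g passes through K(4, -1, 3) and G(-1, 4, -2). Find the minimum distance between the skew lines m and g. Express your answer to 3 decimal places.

3.235

A direction vector for g is G − K = (-5, 5, -5).
Common perpendicular direction n = (2, 4, -5) × (-5, 5, -5) = (5, 35, 30).
With w = (4, -1, 3) − (4, 5, 1) = (0, -6, 2), w · n = -150.
Distance = |w · n| / |n| = |-150| / √2150 ≈ 3.235.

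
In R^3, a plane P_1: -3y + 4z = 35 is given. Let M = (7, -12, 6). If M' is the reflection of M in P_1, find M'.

(7, -6, -2)

λ = (n·M − d)/|n|² = (60 − 35)/25 = 1.
Reflection = M − 2λn = (7, -12, 6) − 2·(0, -3, 4) = (7, -6, -2).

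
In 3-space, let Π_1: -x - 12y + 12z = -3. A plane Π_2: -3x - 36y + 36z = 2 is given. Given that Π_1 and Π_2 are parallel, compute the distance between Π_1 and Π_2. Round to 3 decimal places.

Rescale Π_2 by 1/3: -x - 12y + 12z = 2/3. Then distance = |-3 − (2/3)| / √289 ≈ 0.216.

0.216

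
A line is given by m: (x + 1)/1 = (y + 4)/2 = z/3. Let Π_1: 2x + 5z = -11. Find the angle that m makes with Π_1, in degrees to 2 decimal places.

m has direction (1, 2, 3) through (-1, -4, 0).
sin θ = |n·v| / (|n||v|) = |17| / (√29 · √14) = 0.84370.
θ ≈ 57.53°.

57.53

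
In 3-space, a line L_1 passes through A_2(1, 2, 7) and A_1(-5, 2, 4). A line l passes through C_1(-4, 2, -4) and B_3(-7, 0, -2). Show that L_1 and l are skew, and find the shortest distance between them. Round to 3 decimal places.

A direction vector for L_1 is A_1 − A_2 = (-6, 0, -3).
A direction vector for l is B_3 − C_1 = (-3, -2, 2).
Common perpendicular direction n = (-6, 0, -3) × (-3, -2, 2) = (-6, 21, 12).
With w = (-4, 2, -4) − (1, 2, 7) = (-5, 0, -11), w · n = -102.
Since n ≠ 0 the lines are not parallel, and w · n = -102 ≠ 0 so they do not intersect; hence they are skew.
Distance = |w · n| / |n| = |-102| / √621 ≈ 4.093.

4.093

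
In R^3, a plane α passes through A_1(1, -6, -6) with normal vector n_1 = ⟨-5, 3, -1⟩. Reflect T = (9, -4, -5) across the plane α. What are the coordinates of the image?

α: n_1·r = n_1·A_1 gives -5x + 3y - z = -17.
λ = (n·T − d)/|n|² = (-52 − (-17))/35 = -1.
Reflection = T − 2λn = (9, -4, -5) − (-2)·(-5, 3, -1) = (-1, 2, -7).

(-1, 2, -7)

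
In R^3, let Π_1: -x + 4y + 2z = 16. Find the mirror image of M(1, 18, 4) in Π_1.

λ = (n·M − d)/|n|² = (79 − 16)/21 = 3.
Reflection = M − 2λn = (1, 18, 4) − 6·(-1, 4, 2) = (7, -6, -8).

(7, -6, -8)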